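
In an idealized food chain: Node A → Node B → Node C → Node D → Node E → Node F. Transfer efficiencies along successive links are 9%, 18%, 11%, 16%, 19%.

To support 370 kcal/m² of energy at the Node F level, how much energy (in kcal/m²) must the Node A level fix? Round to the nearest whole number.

Cumulative transfer efficiency: 0.09 × 0.18 × 0.11 × 0.16 × 0.19 = 0.0000541728
Node A energy = 370 / 0.0000541728 = 6829996 kcal/m²

6829996 kcal/m²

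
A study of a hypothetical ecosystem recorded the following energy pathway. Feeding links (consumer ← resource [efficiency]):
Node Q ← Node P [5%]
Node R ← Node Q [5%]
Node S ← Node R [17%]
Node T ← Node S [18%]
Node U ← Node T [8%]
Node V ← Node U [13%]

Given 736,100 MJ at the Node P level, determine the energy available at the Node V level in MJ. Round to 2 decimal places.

0.59 MJ

Node Q: 736100 × 0.05 = 36805 MJ
Node R: 36805 × 0.05 = 1840.25 MJ
Node S: 1840.25 × 0.17 = 312.8425 MJ
Node T: 312.8425 × 0.18 = 56.31165 MJ
Node U: 56.31165 × 0.08 = 4.504932 MJ
Node V: 4.504932 × 0.13 = 0.58564116 MJ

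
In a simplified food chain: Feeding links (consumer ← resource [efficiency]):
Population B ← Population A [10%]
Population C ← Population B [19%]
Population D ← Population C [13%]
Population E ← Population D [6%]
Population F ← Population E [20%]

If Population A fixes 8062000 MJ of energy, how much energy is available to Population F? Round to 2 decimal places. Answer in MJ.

Population B: 8062000 × 0.1 = 806200 MJ
Population C: 806200 × 0.19 = 153178 MJ
Population D: 153178 × 0.13 = 19913.14 MJ
Population E: 19913.14 × 0.06 = 1194.7884 MJ
Population F: 1194.7884 × 0.2 = 238.95768 MJ

238.96 MJ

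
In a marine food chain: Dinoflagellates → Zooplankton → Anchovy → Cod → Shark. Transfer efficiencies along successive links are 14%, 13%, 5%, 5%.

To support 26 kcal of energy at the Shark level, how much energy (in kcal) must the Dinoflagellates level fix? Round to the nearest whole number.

Cumulative transfer efficiency: 0.14 × 0.13 × 0.05 × 0.05 = 0.0000455
Dinoflagellates energy = 26 / 0.0000455 = 571429 kcal

571429 kcal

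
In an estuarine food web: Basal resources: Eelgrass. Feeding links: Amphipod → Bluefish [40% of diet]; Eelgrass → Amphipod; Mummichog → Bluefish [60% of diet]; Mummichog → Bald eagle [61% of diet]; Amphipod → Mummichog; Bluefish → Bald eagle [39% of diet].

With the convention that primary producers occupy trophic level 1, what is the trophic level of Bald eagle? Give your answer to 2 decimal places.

4.23

Amphipod: 1 + 1 = 2
Mummichog: 1 + 2 = 3
Bluefish: 1 + (0.4×2 + 0.6×3) = 3.6
Bald eagle: 1 + (0.61×3 + 0.39×3.6) = 4.234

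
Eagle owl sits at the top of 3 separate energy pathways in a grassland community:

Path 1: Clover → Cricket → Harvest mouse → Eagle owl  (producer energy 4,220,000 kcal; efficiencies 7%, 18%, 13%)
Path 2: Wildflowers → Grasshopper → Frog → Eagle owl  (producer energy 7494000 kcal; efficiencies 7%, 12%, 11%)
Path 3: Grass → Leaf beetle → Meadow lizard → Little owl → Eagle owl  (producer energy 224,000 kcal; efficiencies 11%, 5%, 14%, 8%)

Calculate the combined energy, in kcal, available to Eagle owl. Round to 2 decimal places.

Path 1: 4220000 × 0.07 × 0.18 × 0.13 = 6912.36 kcal
Path 2: 7494000 × 0.07 × 0.12 × 0.11 = 6924.456 kcal
Path 3: 224000 × 0.11 × 0.05 × 0.14 × 0.08 = 13.7984 kcal
Total at Eagle owl: 6912.36 + 6924.456 + 13.7984 = 13850.6144 kcal

13850.61 kcal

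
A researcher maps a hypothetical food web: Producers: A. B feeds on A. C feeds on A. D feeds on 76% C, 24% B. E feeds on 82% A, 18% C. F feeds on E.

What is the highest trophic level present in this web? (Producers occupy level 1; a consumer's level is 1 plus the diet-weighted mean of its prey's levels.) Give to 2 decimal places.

B: 1 + 1 = 2
C: 1 + 1 = 2
D: 1 + (0.76×2 + 0.24×2) = 3
E: 1 + (0.82×1 + 0.18×2) = 2.18
F: 1 + 2.18 = 3.18

3.18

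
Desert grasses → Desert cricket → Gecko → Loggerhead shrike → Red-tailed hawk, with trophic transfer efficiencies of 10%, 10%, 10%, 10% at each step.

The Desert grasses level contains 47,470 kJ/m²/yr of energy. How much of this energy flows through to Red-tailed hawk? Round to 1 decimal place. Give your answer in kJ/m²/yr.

4.7 kJ/m²/yr

Desert cricket: 47470 × 0.1 = 4747 kJ/m²/yr
Gecko: 4747 × 0.1 = 474.7 kJ/m²/yr
Loggerhead shrike: 474.7 × 0.1 = 47.47 kJ/m²/yr
Red-tailed hawk: 47.47 × 0.1 = 4.747 kJ/m²/yr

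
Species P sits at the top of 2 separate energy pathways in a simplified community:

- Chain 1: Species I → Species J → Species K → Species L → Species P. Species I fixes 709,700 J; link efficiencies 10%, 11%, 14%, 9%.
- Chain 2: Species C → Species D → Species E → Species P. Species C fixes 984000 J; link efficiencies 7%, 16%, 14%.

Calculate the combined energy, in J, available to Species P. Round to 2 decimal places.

1641.28 J

Chain 1: 709700 × 0.1 × 0.11 × 0.14 × 0.09 = 98.36442 J
Chain 2: 984000 × 0.07 × 0.16 × 0.14 = 1542.912 J
Total at Species P: 98.36442 + 1542.912 = 1641.27642 J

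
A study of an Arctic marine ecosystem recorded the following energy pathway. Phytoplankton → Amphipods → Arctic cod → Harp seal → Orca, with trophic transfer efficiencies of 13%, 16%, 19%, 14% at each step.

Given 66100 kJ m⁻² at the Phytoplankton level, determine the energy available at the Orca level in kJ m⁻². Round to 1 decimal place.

36.6 kJ m⁻²

Amphipods: 66100 × 0.13 = 8593 kJ m⁻²
Arctic cod: 8593 × 0.16 = 1374.88 kJ m⁻²
Harp seal: 1374.88 × 0.19 = 261.2272 kJ m⁻²
Orca: 261.2272 × 0.14 = 36.571808 kJ m⁻²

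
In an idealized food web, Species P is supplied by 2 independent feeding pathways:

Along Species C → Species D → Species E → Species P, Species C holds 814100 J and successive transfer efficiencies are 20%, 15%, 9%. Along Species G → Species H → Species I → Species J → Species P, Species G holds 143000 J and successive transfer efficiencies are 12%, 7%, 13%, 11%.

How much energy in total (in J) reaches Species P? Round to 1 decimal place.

2215.2 J

Via Species C: 814100 × 0.2 × 0.15 × 0.09 = 2198.07 J
Via Species G: 143000 × 0.12 × 0.07 × 0.13 × 0.11 = 17.17716 J
Total at Species P: 2198.07 + 17.17716 = 2215.24716 J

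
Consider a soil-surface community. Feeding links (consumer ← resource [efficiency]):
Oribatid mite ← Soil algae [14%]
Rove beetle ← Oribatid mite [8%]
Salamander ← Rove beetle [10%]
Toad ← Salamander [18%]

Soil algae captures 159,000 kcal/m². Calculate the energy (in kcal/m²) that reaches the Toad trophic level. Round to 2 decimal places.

Oribatid mite: 159000 × 0.14 = 22260 kcal/m²
Rove beetle: 22260 × 0.08 = 1780.8 kcal/m²
Salamander: 1780.8 × 0.1 = 178.08 kcal/m²
Toad: 178.08 × 0.18 = 32.0544 kcal/m²

32.05 kcal/m²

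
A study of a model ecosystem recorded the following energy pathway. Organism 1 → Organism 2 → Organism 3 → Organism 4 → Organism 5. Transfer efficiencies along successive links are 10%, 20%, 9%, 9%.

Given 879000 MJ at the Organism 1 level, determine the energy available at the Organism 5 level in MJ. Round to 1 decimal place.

Organism 2: 879000 × 0.1 = 87900 MJ
Organism 3: 87900 × 0.2 = 17580 MJ
Organism 4: 17580 × 0.09 = 1582.2 MJ
Organism 5: 1582.2 × 0.09 = 142.398 MJ

142.4 MJ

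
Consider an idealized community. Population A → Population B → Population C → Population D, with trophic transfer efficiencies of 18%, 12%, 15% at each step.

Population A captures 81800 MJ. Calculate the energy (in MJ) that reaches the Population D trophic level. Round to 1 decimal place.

Population B: 81800 × 0.18 = 14724 MJ
Population C: 14724 × 0.12 = 1766.88 MJ
Population D: 1766.88 × 0.15 = 265.032 MJ

265.0 MJ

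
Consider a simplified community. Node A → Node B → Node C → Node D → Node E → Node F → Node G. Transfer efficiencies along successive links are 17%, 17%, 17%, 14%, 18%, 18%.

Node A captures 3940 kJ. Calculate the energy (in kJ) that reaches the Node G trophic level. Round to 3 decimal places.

0.088 kJ

Node B: 3940 × 0.17 = 669.8 kJ
Node C: 669.8 × 0.17 = 113.866 kJ
Node D: 113.866 × 0.17 = 19.35722 kJ
Node E: 19.35722 × 0.14 = 2.7100108 kJ
Node F: 2.7100108 × 0.18 = 0.487801944 kJ
Node G: 0.487801944 × 0.18 = 0.08780434992 kJ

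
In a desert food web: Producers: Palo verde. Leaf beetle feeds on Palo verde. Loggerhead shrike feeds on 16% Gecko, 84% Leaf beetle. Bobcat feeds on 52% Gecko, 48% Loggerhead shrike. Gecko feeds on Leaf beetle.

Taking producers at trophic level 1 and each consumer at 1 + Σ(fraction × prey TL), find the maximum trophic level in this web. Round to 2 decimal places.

Leaf beetle: 1 + 1 = 2
Gecko: 1 + 2 = 3
Loggerhead shrike: 1 + (0.16×3 + 0.84×2) = 3.16
Bobcat: 1 + (0.52×3 + 0.48×3.16) = 4.0768

4.08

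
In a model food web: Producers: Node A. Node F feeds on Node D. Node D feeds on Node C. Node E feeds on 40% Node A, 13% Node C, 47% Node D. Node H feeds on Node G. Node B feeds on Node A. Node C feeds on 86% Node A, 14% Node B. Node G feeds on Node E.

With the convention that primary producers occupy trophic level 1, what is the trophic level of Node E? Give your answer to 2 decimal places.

Node B: 1 + 1 = 2
Node C: 1 + (0.86×1 + 0.14×2) = 2.14
Node D: 1 + 2.14 = 3.14
Node E: 1 + (0.4×1 + 0.13×2.14 + 0.47×3.14) = 3.154
Node F: 1 + 3.14 = 4.14
Node G: 1 + 3.154 = 4.154
Node H: 1 + 4.154 = 5.154

3.15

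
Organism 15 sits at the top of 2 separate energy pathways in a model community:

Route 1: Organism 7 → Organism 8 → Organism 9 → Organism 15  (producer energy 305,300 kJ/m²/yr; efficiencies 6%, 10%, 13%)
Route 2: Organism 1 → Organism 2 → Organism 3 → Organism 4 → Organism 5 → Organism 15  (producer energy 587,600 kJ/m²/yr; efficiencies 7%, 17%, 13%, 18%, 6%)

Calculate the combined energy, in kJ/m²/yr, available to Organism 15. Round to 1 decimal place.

Route 1: 305300 × 0.06 × 0.1 × 0.13 = 238.134 kJ/m²/yr
Route 2: 587600 × 0.07 × 0.17 × 0.13 × 0.18 × 0.06 = 9.81738576 kJ/m²/yr
Total at Organism 15: 238.134 + 9.81738576 = 247.95138576 kJ/m²/yr

248.0 kJ/m²/yr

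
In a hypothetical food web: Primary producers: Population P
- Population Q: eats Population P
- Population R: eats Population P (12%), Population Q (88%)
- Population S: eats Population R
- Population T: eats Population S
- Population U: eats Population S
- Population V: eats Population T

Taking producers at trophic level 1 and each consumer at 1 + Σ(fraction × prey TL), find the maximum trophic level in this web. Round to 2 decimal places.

Population Q: 1 + 1 = 2
Population R: 1 + (0.12×1 + 0.88×2) = 2.88
Population S: 1 + 2.88 = 3.88
Population T: 1 + 3.88 = 4.88
Population U: 1 + 3.88 = 4.88
Population V: 1 + 4.88 = 5.88

5.88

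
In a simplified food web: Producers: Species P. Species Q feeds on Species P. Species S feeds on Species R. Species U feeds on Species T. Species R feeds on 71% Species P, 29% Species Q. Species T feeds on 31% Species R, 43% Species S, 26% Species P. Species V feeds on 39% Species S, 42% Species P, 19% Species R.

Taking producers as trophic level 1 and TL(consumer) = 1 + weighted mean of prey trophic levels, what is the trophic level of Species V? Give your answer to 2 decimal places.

3.14

Species Q: 1 + 1 = 2
Species R: 1 + (0.71×1 + 0.29×2) = 2.29
Species S: 1 + 2.29 = 3.29
Species T: 1 + (0.31×2.29 + 0.43×3.29 + 0.26×1) = 3.3846
Species U: 1 + 3.3846 = 4.3846
Species V: 1 + (0.39×3.29 + 0.42×1 + 0.19×2.29) = 3.1382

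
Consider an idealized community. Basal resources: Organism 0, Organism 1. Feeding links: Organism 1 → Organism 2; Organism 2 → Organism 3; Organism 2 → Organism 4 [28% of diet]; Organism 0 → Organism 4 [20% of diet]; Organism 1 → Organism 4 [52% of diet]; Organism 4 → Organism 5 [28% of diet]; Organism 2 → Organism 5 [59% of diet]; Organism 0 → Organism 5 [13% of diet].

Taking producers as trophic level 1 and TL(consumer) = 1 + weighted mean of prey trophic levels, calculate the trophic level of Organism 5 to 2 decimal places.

2.95

Organism 2: 1 + 1 = 2
Organism 3: 1 + 2 = 3
Organism 4: 1 + (0.28×2 + 0.2×1 + 0.52×1) = 2.28
Organism 5: 1 + (0.28×2.28 + 0.59×2 + 0.13×1) = 2.9484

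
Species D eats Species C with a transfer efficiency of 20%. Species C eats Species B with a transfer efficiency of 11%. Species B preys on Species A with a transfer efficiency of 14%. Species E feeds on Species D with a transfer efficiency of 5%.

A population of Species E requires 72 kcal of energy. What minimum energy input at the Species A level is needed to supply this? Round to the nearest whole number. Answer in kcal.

467532 kcal

Cumulative transfer efficiency: 0.14 × 0.11 × 0.2 × 0.05 = 0.000154
Species A energy = 72 / 0.000154 = 467532 kcal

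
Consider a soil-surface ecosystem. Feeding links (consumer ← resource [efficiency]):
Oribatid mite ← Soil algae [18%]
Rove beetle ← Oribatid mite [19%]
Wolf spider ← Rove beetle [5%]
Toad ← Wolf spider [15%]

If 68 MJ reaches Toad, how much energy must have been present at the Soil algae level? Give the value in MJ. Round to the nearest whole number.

Cumulative transfer efficiency: 0.18 × 0.19 × 0.05 × 0.15 = 0.0002565
Soil algae energy = 68 / 0.0002565 = 265107 MJ

265107 MJ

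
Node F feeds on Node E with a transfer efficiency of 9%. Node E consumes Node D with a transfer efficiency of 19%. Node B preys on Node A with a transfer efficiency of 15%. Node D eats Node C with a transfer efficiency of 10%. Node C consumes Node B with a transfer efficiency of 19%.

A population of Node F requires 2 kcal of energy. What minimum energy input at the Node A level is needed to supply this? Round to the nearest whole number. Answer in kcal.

Cumulative transfer efficiency: 0.15 × 0.19 × 0.1 × 0.19 × 0.09 = 0.000048735
Node A energy = 2 / 0.000048735 = 41038 kcal

41038 kcal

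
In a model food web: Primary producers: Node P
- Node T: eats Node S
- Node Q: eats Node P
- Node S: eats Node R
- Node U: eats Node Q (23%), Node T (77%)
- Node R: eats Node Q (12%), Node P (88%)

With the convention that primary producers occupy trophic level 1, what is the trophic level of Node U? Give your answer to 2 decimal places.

Node Q: 1 + 1 = 2
Node R: 1 + (0.12×2 + 0.88×1) = 2.12
Node S: 1 + 2.12 = 3.12
Node T: 1 + 3.12 = 4.12
Node U: 1 + (0.23×2 + 0.77×4.12) = 4.6324

4.63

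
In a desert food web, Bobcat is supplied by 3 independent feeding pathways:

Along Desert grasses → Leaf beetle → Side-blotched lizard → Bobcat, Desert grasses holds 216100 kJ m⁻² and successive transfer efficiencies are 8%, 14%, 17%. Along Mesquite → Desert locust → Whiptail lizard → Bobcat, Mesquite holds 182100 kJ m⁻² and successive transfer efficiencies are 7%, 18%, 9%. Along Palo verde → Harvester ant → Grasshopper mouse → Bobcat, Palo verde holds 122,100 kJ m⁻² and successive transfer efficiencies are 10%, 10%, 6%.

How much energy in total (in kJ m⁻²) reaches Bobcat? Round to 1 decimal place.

691.2 kJ m⁻²

Via Desert grasses: 216100 × 0.08 × 0.14 × 0.17 = 411.4544 kJ m⁻²
Via Mesquite: 182100 × 0.07 × 0.18 × 0.09 = 206.5014 kJ m⁻²
Via Palo verde: 122100 × 0.1 × 0.1 × 0.06 = 73.26 kJ m⁻²
Total at Bobcat: 411.4544 + 206.5014 + 73.26 = 691.2158 kJ m⁻²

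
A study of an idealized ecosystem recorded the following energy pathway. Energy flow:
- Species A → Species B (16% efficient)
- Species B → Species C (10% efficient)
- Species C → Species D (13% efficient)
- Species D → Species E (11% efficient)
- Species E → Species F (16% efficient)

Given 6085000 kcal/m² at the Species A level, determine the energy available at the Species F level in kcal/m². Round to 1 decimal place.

222.8 kcal/m²

Species B: 6085000 × 0.16 = 973600 kcal/m²
Species C: 973600 × 0.1 = 97360 kcal/m²
Species D: 97360 × 0.13 = 12656.8 kcal/m²
Species E: 12656.8 × 0.11 = 1392.248 kcal/m²
Species F: 1392.248 × 0.16 = 222.75968 kcal/m²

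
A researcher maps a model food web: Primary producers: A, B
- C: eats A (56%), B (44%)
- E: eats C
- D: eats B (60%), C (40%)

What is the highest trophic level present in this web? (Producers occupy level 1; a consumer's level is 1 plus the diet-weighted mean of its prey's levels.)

3

C: 1 + (0.56×1 + 0.44×1) = 2
D: 1 + (0.6×1 + 0.4×2) = 2.4
E: 1 + 2 = 3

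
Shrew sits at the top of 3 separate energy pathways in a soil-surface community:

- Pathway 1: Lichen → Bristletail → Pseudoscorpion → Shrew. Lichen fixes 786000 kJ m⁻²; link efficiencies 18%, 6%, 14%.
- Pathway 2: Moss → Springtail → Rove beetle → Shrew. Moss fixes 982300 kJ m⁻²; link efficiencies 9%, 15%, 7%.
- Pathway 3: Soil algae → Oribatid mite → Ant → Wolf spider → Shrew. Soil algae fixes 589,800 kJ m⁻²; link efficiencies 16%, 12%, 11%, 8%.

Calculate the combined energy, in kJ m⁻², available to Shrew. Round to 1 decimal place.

Pathway 1: 786000 × 0.18 × 0.06 × 0.14 = 1188.432 kJ m⁻²
Pathway 2: 982300 × 0.09 × 0.15 × 0.07 = 928.2735 kJ m⁻²
Pathway 3: 589800 × 0.16 × 0.12 × 0.11 × 0.08 = 99.652608 kJ m⁻²
Total at Shrew: 1188.432 + 928.2735 + 99.652608 = 2216.358108 kJ m⁻²

2216.4 kJ m⁻²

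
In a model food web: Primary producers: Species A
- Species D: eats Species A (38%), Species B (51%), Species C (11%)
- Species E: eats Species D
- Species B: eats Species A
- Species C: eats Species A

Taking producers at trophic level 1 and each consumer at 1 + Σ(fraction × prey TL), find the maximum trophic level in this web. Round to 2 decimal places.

3.62

Species B: 1 + 1 = 2
Species C: 1 + 1 = 2
Species D: 1 + (0.38×1 + 0.51×2 + 0.11×2) = 2.62
Species E: 1 + 2.62 = 3.62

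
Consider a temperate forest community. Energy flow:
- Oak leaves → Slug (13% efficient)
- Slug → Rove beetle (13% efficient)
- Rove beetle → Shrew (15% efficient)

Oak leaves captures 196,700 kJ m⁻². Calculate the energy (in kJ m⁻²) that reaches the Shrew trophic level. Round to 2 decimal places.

498.63 kJ m⁻²

Slug: 196700 × 0.13 = 25571 kJ m⁻²
Rove beetle: 25571 × 0.13 = 3324.23 kJ m⁻²
Shrew: 3324.23 × 0.15 = 498.6345 kJ m⁻²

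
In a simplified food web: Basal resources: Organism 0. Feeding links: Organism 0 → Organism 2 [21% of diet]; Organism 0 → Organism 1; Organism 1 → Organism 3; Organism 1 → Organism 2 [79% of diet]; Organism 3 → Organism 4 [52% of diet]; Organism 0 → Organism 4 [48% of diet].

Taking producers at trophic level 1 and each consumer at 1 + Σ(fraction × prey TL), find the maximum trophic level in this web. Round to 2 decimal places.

Organism 1: 1 + 1 = 2
Organism 2: 1 + (0.21×1 + 0.79×2) = 2.79
Organism 3: 1 + 2 = 3
Organism 4: 1 + (0.52×3 + 0.48×1) = 3.04

3.04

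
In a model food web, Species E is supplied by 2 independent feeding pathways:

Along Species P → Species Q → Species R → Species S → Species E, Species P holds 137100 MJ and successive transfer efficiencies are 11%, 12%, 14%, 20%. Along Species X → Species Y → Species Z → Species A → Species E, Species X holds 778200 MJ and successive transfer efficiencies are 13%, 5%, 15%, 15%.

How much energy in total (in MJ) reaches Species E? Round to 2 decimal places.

Via Species P: 137100 × 0.11 × 0.12 × 0.14 × 0.2 = 50.67216 MJ
Via Species X: 778200 × 0.13 × 0.05 × 0.15 × 0.15 = 113.81175 MJ
Total at Species E: 50.67216 + 113.81175 = 164.48391 MJ

164.48 MJ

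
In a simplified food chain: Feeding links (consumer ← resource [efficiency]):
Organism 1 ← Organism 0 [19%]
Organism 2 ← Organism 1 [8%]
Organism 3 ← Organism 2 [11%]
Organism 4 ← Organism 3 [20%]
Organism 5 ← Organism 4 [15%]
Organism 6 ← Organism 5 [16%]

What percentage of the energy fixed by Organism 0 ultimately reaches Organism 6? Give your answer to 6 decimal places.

0.000803%

Product of link efficiencies: 0.19 × 0.08 × 0.11 × 0.2 × 0.15 × 0.16 = 0.0000080256
As a percentage: 0.0000080256 × 100 = 0.000803%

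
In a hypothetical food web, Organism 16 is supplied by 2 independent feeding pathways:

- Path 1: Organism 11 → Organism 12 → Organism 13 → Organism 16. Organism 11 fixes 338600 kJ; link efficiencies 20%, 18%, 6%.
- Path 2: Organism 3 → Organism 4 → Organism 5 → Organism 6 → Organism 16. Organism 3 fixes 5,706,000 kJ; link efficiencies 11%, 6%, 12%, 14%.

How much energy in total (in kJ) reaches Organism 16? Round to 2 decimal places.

Path 1: 338600 × 0.2 × 0.18 × 0.06 = 731.376 kJ
Path 2: 5706000 × 0.11 × 0.06 × 0.12 × 0.14 = 632.68128 kJ
Total at Organism 16: 731.376 + 632.68128 = 1364.05728 kJ

1364.06 kJ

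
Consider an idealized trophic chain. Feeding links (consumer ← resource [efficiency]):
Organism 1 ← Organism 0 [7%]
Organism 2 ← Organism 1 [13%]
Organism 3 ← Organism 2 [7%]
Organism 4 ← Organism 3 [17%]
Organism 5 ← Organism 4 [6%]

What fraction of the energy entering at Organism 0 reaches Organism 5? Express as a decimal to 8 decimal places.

0.00000650

Product of link efficiencies: 0.07 × 0.13 × 0.07 × 0.17 × 0.06 = 0.0000064974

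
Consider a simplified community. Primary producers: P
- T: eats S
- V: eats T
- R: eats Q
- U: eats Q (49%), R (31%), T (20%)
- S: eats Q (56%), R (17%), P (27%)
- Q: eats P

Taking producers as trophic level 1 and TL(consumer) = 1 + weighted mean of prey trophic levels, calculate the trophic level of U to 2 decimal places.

Q: 1 + 1 = 2
R: 1 + 2 = 3
S: 1 + (0.56×2 + 0.17×3 + 0.27×1) = 2.9
T: 1 + 2.9 = 3.9
U: 1 + (0.49×2 + 0.31×3 + 0.2×3.9) = 3.69
V: 1 + 3.9 = 4.9

3.69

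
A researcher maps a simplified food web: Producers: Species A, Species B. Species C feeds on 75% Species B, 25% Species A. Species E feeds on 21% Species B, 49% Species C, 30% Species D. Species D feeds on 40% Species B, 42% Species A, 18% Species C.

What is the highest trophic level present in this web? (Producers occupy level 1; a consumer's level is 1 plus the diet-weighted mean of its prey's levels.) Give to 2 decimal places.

Species C: 1 + (0.75×1 + 0.25×1) = 2
Species D: 1 + (0.4×1 + 0.42×1 + 0.18×2) = 2.18
Species E: 1 + (0.21×1 + 0.49×2 + 0.3×2.18) = 2.844

2.84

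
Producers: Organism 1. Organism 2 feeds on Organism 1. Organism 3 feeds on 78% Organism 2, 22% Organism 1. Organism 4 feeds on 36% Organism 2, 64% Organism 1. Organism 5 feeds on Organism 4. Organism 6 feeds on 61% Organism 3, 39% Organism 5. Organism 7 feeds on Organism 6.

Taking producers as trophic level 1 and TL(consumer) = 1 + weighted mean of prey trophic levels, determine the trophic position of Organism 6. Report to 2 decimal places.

4.01

Organism 2: 1 + 1 = 2
Organism 3: 1 + (0.78×2 + 0.22×1) = 2.78
Organism 4: 1 + (0.36×2 + 0.64×1) = 2.36
Organism 5: 1 + 2.36 = 3.36
Organism 6: 1 + (0.61×2.78 + 0.39×3.36) = 4.0062
Organism 7: 1 + 4.0062 = 5.0062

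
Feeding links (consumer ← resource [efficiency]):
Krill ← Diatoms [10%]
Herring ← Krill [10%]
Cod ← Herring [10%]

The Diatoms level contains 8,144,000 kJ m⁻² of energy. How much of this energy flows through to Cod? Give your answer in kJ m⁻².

Krill: 8144000 × 0.1 = 814400 kJ m⁻²
Herring: 814400 × 0.1 = 81440 kJ m⁻²
Cod: 81440 × 0.1 = 8144 kJ m⁻²

8144 kJ m⁻²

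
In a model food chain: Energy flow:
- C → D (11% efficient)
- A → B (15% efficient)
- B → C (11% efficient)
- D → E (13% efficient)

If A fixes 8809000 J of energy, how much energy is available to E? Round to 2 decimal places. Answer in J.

B: 8809000 × 0.15 = 1321350 J
C: 1321350 × 0.11 = 145348.5 J
D: 145348.5 × 0.11 = 15988.335 J
E: 15988.335 × 0.13 = 2078.48355 J

2078.48 J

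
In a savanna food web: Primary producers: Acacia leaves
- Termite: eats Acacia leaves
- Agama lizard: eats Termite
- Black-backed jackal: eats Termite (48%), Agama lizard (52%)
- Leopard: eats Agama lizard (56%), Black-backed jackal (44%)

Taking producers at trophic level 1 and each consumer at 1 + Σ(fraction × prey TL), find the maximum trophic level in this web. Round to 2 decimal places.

4.23

Termite: 1 + 1 = 2
Agama lizard: 1 + 2 = 3
Black-backed jackal: 1 + (0.48×2 + 0.52×3) = 3.52
Leopard: 1 + (0.56×3 + 0.44×3.52) = 4.2288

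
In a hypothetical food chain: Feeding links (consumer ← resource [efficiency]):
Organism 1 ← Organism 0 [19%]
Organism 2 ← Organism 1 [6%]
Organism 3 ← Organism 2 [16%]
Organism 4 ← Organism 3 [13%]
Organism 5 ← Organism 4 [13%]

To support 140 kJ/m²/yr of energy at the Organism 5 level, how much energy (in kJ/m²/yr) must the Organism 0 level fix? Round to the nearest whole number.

Cumulative transfer efficiency: 0.19 × 0.06 × 0.16 × 0.13 × 0.13 = 0.0000308256
Organism 0 energy = 140 / 0.0000308256 = 4541680 kJ/m²/yr

4541680 kJ/m²/yr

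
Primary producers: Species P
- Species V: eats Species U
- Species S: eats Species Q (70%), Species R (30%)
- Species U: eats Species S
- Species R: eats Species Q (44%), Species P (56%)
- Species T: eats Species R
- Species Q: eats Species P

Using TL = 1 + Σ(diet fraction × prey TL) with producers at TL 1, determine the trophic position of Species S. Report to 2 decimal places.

3.13

Species Q: 1 + 1 = 2
Species R: 1 + (0.44×2 + 0.56×1) = 2.44
Species S: 1 + (0.7×2 + 0.3×2.44) = 3.132
Species T: 1 + 2.44 = 3.44
Species U: 1 + 3.132 = 4.132
Species V: 1 + 4.132 = 5.132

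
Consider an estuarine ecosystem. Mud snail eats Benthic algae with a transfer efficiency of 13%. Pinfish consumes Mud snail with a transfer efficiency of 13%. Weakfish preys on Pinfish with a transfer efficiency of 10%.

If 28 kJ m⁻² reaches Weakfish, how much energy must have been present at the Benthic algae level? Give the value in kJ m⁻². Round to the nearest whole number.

Cumulative transfer efficiency: 0.13 × 0.13 × 0.1 = 0.00169
Benthic algae energy = 28 / 0.00169 = 16568 kJ m⁻²

16568 kJ m⁻²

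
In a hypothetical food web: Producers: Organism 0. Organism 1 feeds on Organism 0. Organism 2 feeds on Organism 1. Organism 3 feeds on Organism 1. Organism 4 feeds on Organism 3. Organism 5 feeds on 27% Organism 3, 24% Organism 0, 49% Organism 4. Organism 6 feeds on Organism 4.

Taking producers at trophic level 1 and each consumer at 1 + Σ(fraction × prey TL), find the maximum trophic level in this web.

5

Organism 1: 1 + 1 = 2
Organism 2: 1 + 2 = 3
Organism 3: 1 + 2 = 3
Organism 4: 1 + 3 = 4
Organism 5: 1 + (0.27×3 + 0.24×1 + 0.49×4) = 4.01
Organism 6: 1 + 4 = 5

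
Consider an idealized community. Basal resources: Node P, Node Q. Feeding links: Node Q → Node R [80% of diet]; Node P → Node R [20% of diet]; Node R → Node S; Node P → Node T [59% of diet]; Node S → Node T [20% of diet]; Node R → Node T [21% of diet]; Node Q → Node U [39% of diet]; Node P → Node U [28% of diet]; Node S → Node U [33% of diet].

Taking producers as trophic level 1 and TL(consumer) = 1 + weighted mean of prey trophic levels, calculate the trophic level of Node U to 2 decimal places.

Node R: 1 + (0.8×1 + 0.2×1) = 2
Node S: 1 + 2 = 3
Node T: 1 + (0.59×1 + 0.2×3 + 0.21×2) = 2.61
Node U: 1 + (0.39×1 + 0.28×1 + 0.33×3) = 2.66

2.66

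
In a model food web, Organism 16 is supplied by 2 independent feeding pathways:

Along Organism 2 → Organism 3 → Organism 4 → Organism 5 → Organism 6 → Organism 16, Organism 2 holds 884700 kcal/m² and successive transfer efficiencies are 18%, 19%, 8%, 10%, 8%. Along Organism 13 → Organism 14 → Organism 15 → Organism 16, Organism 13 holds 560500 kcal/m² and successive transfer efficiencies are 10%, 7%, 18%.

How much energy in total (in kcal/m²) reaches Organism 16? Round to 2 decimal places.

Via Organism 2: 884700 × 0.18 × 0.19 × 0.08 × 0.1 × 0.08 = 19.3643136 kcal/m²
Via Organism 13: 560500 × 0.1 × 0.07 × 0.18 = 706.23 kcal/m²
Total at Organism 16: 19.3643136 + 706.23 = 725.5943136 kcal/m²

725.59 kcal/m²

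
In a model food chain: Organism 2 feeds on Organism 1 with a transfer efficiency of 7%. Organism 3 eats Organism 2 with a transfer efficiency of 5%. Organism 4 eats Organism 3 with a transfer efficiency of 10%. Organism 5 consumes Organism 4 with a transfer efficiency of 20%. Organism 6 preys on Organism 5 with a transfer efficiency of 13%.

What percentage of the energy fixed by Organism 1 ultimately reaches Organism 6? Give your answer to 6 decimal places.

Product of link efficiencies: 0.07 × 0.05 × 0.1 × 0.2 × 0.13 = 0.0000091
As a percentage: 0.0000091 × 100 = 0.000910%

0.000910%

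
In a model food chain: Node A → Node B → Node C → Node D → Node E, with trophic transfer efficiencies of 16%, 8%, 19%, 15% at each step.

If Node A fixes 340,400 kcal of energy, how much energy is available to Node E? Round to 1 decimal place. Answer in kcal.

124.2 kcal

Node B: 340400 × 0.16 = 54464 kcal
Node C: 54464 × 0.08 = 4357.12 kcal
Node D: 4357.12 × 0.19 = 827.8528 kcal
Node E: 827.8528 × 0.15 = 124.17792 kcal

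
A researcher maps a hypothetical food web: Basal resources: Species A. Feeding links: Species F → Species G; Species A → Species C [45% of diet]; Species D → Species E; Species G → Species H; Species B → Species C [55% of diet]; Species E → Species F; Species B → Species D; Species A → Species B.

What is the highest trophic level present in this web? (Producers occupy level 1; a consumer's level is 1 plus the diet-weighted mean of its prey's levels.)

7

Species B: 1 + 1 = 2
Species C: 1 + (0.45×1 + 0.55×2) = 2.55
Species D: 1 + 2 = 3
Species E: 1 + 3 = 4
Species F: 1 + 4 = 5
Species G: 1 + 5 = 6
Species H: 1 + 6 = 7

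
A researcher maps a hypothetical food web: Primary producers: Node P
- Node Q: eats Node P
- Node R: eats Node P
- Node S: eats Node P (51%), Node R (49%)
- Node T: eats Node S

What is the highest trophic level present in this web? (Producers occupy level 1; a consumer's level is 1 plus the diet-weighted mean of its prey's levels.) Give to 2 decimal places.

Node Q: 1 + 1 = 2
Node R: 1 + 1 = 2
Node S: 1 + (0.51×1 + 0.49×2) = 2.49
Node T: 1 + 2.49 = 3.49

3.49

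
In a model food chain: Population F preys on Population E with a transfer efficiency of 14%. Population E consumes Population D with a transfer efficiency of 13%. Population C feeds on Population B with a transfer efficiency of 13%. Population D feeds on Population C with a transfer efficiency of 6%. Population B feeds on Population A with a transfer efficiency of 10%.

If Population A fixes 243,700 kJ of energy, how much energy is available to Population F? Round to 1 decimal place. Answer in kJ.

3.5 kJ

Population B: 243700 × 0.1 = 24370 kJ
Population C: 24370 × 0.13 = 3168.1 kJ
Population D: 3168.1 × 0.06 = 190.086 kJ
Population E: 190.086 × 0.13 = 24.71118 kJ
Population F: 24.71118 × 0.14 = 3.4595652 kJ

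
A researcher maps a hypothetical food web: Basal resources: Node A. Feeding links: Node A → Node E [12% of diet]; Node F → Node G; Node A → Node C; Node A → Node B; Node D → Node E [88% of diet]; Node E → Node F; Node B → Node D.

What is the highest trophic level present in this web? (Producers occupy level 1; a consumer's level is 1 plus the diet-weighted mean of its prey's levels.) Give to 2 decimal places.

5.76

Node B: 1 + 1 = 2
Node C: 1 + 1 = 2
Node D: 1 + 2 = 3
Node E: 1 + (0.12×1 + 0.88×3) = 3.76
Node F: 1 + 3.76 = 4.76
Node G: 1 + 4.76 = 5.76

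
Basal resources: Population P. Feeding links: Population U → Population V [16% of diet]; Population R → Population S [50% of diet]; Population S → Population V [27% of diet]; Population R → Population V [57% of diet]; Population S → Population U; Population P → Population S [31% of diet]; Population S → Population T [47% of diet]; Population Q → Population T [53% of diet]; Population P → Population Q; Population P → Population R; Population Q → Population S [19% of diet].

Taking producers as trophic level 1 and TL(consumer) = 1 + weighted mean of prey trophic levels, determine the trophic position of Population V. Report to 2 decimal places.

3.46

Population Q: 1 + 1 = 2
Population R: 1 + 1 = 2
Population S: 1 + (0.5×2 + 0.31×1 + 0.19×2) = 2.69
Population T: 1 + (0.53×2 + 0.47×2.69) = 3.3243
Population U: 1 + 2.69 = 3.69
Population V: 1 + (0.57×2 + 0.16×3.69 + 0.27×2.69) = 3.4567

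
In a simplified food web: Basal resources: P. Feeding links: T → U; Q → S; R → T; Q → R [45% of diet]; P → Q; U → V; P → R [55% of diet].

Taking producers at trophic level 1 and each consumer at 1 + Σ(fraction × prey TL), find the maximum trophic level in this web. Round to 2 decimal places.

Q: 1 + 1 = 2
R: 1 + (0.55×1 + 0.45×2) = 2.45
S: 1 + 2 = 3
T: 1 + 2.45 = 3.45
U: 1 + 3.45 = 4.45
V: 1 + 4.45 = 5.45

5.45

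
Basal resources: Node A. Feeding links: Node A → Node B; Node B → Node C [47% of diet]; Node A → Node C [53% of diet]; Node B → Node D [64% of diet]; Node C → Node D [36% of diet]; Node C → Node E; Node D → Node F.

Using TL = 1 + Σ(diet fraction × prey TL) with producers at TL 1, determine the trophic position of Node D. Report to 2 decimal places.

3.17

Node B: 1 + 1 = 2
Node C: 1 + (0.47×2 + 0.53×1) = 2.47
Node D: 1 + (0.64×2 + 0.36×2.47) = 3.1692
Node E: 1 + 2.47 = 3.47
Node F: 1 + 3.1692 = 4.1692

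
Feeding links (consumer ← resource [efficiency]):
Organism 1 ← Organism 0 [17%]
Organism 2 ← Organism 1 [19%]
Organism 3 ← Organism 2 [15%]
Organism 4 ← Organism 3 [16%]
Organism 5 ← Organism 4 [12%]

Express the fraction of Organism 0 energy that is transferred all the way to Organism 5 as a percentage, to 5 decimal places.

Product of link efficiencies: 0.17 × 0.19 × 0.15 × 0.16 × 0.12 = 0.000093024
As a percentage: 0.000093024 × 100 = 0.00930%

0.00930%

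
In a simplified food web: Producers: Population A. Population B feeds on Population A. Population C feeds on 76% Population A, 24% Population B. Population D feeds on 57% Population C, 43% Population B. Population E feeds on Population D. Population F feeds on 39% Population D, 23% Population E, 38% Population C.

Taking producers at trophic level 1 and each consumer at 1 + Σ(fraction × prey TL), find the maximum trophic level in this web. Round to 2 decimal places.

4.14

Population B: 1 + 1 = 2
Population C: 1 + (0.76×1 + 0.24×2) = 2.24
Population D: 1 + (0.57×2.24 + 0.43×2) = 3.1368
Population E: 1 + 3.1368 = 4.1368
Population F: 1 + (0.39×3.1368 + 0.23×4.1368 + 0.38×2.24) = 4.026016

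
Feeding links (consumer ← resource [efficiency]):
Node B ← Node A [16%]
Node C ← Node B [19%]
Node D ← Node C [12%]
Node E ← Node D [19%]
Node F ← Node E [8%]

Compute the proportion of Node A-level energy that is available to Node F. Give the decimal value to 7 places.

0.0000554

Product of link efficiencies: 0.16 × 0.19 × 0.12 × 0.19 × 0.08 = 0.0000554496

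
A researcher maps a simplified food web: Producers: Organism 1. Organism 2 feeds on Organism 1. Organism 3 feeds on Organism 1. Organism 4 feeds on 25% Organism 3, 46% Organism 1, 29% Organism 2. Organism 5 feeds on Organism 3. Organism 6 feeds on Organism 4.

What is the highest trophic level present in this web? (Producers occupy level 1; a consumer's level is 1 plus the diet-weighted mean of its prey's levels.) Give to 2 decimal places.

3.54

Organism 2: 1 + 1 = 2
Organism 3: 1 + 1 = 2
Organism 4: 1 + (0.25×2 + 0.46×1 + 0.29×2) = 2.54
Organism 5: 1 + 2 = 3
Organism 6: 1 + 2.54 = 3.54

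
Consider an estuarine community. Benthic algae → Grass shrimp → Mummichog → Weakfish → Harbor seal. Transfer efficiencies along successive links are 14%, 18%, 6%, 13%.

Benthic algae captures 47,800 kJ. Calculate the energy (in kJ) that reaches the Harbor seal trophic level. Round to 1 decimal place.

Grass shrimp: 47800 × 0.14 = 6692 kJ
Mummichog: 6692 × 0.18 = 1204.56 kJ
Weakfish: 1204.56 × 0.06 = 72.2736 kJ
Harbor seal: 72.2736 × 0.13 = 9.395568 kJ

9.4 kJ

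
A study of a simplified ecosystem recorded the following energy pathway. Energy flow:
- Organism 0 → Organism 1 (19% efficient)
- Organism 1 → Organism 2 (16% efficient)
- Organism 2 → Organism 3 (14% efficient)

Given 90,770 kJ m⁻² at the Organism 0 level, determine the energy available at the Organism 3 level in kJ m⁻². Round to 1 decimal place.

Organism 1: 90770 × 0.19 = 17246.3 kJ m⁻²
Organism 2: 17246.3 × 0.16 = 2759.408 kJ m⁻²
Organism 3: 2759.408 × 0.14 = 386.31712 kJ m⁻²

386.3 kJ m⁻²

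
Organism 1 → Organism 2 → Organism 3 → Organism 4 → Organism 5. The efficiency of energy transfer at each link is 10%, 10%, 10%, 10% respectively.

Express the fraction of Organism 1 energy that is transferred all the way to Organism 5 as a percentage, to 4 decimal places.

0.0100%

Product of link efficiencies: 0.1 × 0.1 × 0.1 × 0.1 = 0.0001
As a percentage: 0.0001 × 100 = 0.0100%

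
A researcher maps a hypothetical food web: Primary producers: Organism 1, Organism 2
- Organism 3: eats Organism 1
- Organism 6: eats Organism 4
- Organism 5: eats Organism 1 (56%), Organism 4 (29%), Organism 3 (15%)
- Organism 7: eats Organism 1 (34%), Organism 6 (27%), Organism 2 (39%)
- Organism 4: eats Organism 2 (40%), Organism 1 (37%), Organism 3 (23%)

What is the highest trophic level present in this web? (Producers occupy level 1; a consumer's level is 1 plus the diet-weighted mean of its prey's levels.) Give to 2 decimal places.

Organism 3: 1 + 1 = 2
Organism 4: 1 + (0.4×1 + 0.37×1 + 0.23×2) = 2.23
Organism 5: 1 + (0.56×1 + 0.29×2.23 + 0.15×2) = 2.5067
Organism 6: 1 + 2.23 = 3.23
Organism 7: 1 + (0.34×1 + 0.27×3.23 + 0.39×1) = 2.6021

3.23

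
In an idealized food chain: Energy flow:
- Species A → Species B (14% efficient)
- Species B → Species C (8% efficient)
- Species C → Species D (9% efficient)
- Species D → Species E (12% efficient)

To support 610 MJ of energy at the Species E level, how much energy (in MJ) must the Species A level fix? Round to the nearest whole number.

Cumulative transfer efficiency: 0.14 × 0.08 × 0.09 × 0.12 = 0.00012096
Species A energy = 610 / 0.00012096 = 5042989 MJ

5042989 MJ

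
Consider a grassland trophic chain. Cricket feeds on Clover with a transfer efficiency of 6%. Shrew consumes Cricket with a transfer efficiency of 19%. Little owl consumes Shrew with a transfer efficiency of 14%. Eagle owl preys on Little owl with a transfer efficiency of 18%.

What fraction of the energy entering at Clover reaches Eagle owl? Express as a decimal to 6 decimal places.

Product of link efficiencies: 0.06 × 0.19 × 0.14 × 0.18 = 0.00028728

0.000287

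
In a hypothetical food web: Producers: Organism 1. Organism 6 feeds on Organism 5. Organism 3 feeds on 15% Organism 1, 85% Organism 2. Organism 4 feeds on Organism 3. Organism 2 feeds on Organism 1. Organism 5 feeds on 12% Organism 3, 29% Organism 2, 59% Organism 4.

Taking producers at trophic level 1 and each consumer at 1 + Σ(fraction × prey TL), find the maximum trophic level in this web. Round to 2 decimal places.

Organism 2: 1 + 1 = 2
Organism 3: 1 + (0.15×1 + 0.85×2) = 2.85
Organism 4: 1 + 2.85 = 3.85
Organism 5: 1 + (0.12×2.85 + 0.29×2 + 0.59×3.85) = 4.1935
Organism 6: 1 + 4.1935 = 5.1935

5.19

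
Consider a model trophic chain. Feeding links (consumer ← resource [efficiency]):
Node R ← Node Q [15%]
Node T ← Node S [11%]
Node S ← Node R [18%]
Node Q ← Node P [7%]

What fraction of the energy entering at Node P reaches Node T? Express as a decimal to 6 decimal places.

0.000208

Product of link efficiencies: 0.07 × 0.15 × 0.18 × 0.11 = 0.0002079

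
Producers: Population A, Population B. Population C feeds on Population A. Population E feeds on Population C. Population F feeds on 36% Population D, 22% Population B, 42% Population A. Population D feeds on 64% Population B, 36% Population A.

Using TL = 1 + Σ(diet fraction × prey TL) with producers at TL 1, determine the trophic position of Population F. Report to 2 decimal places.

Population C: 1 + 1 = 2
Population D: 1 + (0.64×1 + 0.36×1) = 2
Population E: 1 + 2 = 3
Population F: 1 + (0.36×2 + 0.22×1 + 0.42×1) = 2.36

2.36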